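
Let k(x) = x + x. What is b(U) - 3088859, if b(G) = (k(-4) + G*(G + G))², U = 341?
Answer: 54078274057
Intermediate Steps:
k(x) = 2*x
b(G) = (-8 + 2*G²)² (b(G) = (2*(-4) + G*(G + G))² = (-8 + G*(2*G))² = (-8 + 2*G²)²)
b(U) - 3088859 = 4*(-4 + 341²)² - 3088859 = 4*(-4 + 116281)² - 3088859 = 4*116277² - 3088859 = 4*13520340729 - 3088859 = 54081362916 - 3088859 = 54078274057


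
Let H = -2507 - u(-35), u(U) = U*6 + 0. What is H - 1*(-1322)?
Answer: -975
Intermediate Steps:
u(U) = 6*U (u(U) = 6*U + 0 = 6*U)
H = -2297 (H = -2507 - 6*(-35) = -2507 - 1*(-210) = -2507 + 210 = -2297)
H - 1*(-1322) = -2297 - 1*(-1322) = -2297 + 1322 = -975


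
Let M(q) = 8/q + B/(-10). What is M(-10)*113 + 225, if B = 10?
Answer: 108/5 ≈ 21.600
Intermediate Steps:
M(q) = -1 + 8/q (M(q) = 8/q + 10/(-10) = 8/q + 10*(-⅒) = 8/q - 1 = -1 + 8/q)
M(-10)*113 + 225 = ((8 - 1*(-10))/(-10))*113 + 225 = -(8 + 10)/10*113 + 225 = -⅒*18*113 + 225 = -9/5*113 + 225 = -1017/5 + 225 = 108/5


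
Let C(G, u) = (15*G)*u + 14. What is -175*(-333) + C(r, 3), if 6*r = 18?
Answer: 58424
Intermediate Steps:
r = 3 (r = (⅙)*18 = 3)
C(G, u) = 14 + 15*G*u (C(G, u) = 15*G*u + 14 = 14 + 15*G*u)
-175*(-333) + C(r, 3) = -175*(-333) + (14 + 15*3*3) = 58275 + (14 + 135) = 58275 + 149 = 58424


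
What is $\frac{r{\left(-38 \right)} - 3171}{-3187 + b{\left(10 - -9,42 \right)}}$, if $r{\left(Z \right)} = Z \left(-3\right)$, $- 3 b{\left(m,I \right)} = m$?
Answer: $\frac{9171}{9580} \approx 0.95731$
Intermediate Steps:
$b{\left(m,I \right)} = - \frac{m}{3}$
$r{\left(Z \right)} = - 3 Z$
$\frac{r{\left(-38 \right)} - 3171}{-3187 + b{\left(10 - -9,42 \right)}} = \frac{\left(-3\right) \left(-38\right) - 3171}{-3187 - \frac{10 - -9}{3}} = \frac{114 - 3171}{-3187 - \frac{10 + 9}{3}} = - \frac{3057}{-3187 - \frac{19}{3}} = - \frac{3057}{- \frac{9580}{3}} = \left(-3057\right) \left(- \frac{3}{9580}\right) = \frac{9171}{9580}$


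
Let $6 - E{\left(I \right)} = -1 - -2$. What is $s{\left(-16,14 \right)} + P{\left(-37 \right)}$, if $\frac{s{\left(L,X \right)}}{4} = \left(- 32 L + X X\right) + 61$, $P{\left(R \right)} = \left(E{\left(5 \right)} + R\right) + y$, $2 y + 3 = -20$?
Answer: $\frac{6065}{2} \approx 3032.5$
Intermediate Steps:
$E{\left(I \right)} = 5$ ($E{\left(I \right)} = 6 - \left(-1 - -2\right) = 6 - \left(-1 + 2\right) = 6 - 1 = 5$)
$y = - \frac{23}{2}$ ($y = - \frac{3}{2} + \frac{1}{2} \left(-20\right) = - \frac{3}{2} - 10 = - \frac{23}{2} \approx -11.5$)
$P{\left(R \right)} = - \frac{13}{2} + R$ ($P{\left(R \right)} = \left(5 + R\right) - \frac{23}{2} = - \frac{13}{2} + R$)
$s{\left(L,X \right)} = 244 - 128 L + 4 X^{2}$ ($s{\left(L,X \right)} = 4 \left(\left(- 32 L + X X\right) + 61\right) = 4 \left(\left(- 32 L + X^{2}\right) + 61\right) = 4 \left(\left(X^{2} - 32 L\right) + 61\right) = 4 \left(61 + X^{2} - 32 L\right) = 244 - 128 L + 4 X^{2}$)
$s{\left(-16,14 \right)} + P{\left(-37 \right)} = \left(244 - -2048 + 4 \cdot 14^{2}\right) - \frac{87}{2} = \left(244 + 2048 + 4 \cdot 196\right) - \frac{87}{2} = \left(244 + 2048 + 784\right) - \frac{87}{2} = 3076 - \frac{87}{2} = \frac{6065}{2}$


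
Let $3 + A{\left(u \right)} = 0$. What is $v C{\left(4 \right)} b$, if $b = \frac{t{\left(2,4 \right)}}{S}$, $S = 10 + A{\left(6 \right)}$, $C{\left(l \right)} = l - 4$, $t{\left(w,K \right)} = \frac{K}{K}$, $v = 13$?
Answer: $0$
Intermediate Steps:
$A{\left(u \right)} = -3$ ($A{\left(u \right)} = -3 + 0 = -3$)
$t{\left(w,K \right)} = 1$
$C{\left(l \right)} = -4 + l$
$S = 7$ ($S = 10 - 3 = 7$)
$b = \frac{1}{7}$ ($b = 1 \cdot \frac{1}{7} = \frac{1}{7} \approx 0.14286$)
$v C{\left(4 \right)} b = 13 \left(-4 + 4\right) \frac{1}{7} = 13 \cdot 0 \cdot \frac{1}{7} = 0 \cdot \frac{1}{7} = 0$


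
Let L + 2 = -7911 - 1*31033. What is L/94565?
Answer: -38946/94565 ≈ -0.41184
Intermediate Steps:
L = -38946 (L = -2 + (-7911 - 1*31033) = -2 + (-7911 - 31033) = -2 - 38944 = -38946)
L/94565 = -38946/94565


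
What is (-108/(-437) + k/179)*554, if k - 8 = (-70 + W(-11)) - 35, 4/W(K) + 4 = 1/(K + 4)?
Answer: -377212506/2268467 ≈ -166.29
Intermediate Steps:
W(K) = 4/(-4 + 1/(4 + K)) (W(K) = 4/(-4 + 1/(K + 4)) = 4/(-4 + 1/(4 + K)))
k = -2841/29 (k = 8 + ((-70 + 4*(-4 - 1*(-11))/(15 + 4*(-11))) - 35) = 8 + ((-70 + 4*(-4 + 11)/(15 - 44)) - 35) = 8 + ((-70 + 4*7/(-29)) - 35) = 8 + ((-70 + 4*(-1/29)*7) - 35) = 8 + ((-70 - 28/29) - 35) = 8 + (-2058/29 - 35) = 8 - 3073/29 = -2841/29 ≈ -97.966)
(-108/(-437) + k/179)*554 = (-108/(-437) - 2841/29/179)*554 = (-108*(-1/437) - 2841/29*1/179)*554 = (108/437 - 2841/5191)*554 = -680889/2268467*554 = -377212506/2268467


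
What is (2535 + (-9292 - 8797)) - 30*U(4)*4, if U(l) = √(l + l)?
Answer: -15554 - 240*√2 ≈ -15893.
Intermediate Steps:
U(l) = √2*√l (U(l) = √(2*l) = √2*√l)
(2535 + (-9292 - 8797)) - 30*U(4)*4 = (2535 + (-9292 - 8797)) - 30*√2*√4*4 = (2535 - 18089) - 30*√2*2*4 = -15554 - 60*√2*4 = -15554 - 240*√2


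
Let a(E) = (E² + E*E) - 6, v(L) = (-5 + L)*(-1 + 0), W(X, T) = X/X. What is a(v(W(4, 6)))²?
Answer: 676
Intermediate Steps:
W(X, T) = 1
v(L) = 5 - L (v(L) = (-5 + L)*(-1) = 5 - L)
a(E) = -6 + 2*E² (a(E) = (E² + E²) - 6 = 2*E² - 6 = -6 + 2*E²)
a(v(W(4, 6)))² = (-6 + 2*(5 - 1*1)²)² = (-6 + 2*(5 - 1)²)² = (-6 + 2*4²)² = (-6 + 2*16)² = (-6 + 32)² = 26² = 676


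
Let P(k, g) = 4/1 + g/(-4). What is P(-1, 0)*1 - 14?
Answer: -10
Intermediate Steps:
P(k, g) = 4 - g/4 (P(k, g) = 4*1 + g*(-¼) = 4 - g/4)
P(-1, 0)*1 - 14 = (4 - ¼*0)*1 - 14 = (4 + 0)*1 - 14 = 4*1 - 14 = 4 - 14 = -10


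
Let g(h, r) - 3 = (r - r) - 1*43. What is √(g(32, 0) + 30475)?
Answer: √30435 ≈ 174.46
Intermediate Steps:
g(h, r) = -40 (g(h, r) = 3 + ((r - r) - 1*43) = 3 + (0 - 43) = 3 - 43 = -40)
√(g(32, 0) + 30475) = √(-40 + 30475) = √30435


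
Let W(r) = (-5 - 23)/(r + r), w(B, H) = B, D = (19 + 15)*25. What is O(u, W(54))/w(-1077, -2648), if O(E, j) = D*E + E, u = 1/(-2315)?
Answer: 851/2493255 ≈ 0.00034132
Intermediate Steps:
D = 850 (D = 34*25 = 850)
W(r) = -14/r (W(r) = -28*1/(2*r) = -14/r)
u = -1/2315 ≈ -0.00043197
O(E, j) = 851*E (O(E, j) = 850*E + E = 851*E)
O(u, W(54))/w(-1077, -2648) = (851*(-1/2315))/(-1077) = -851/2315*(-1/1077) = 851/2493255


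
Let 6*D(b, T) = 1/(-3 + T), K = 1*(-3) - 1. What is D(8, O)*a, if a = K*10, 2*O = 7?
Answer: -40/3 ≈ -13.333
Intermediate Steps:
O = 7/2 (O = (½)*7 = 7/2 ≈ 3.5000)
K = -4 (K = -3 - 1 = -4)
D(b, T) = 1/(6*(-3 + T))
a = -40 (a = -4*10 = -40)
D(8, O)*a = (1/(6*(-3 + 7/2)))*(-40) = (1/(6*(½)))*(-40) = ((⅙)*2)*(-40) = (⅓)*(-40) = -40/3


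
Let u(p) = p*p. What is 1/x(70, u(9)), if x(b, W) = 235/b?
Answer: 14/47 ≈ 0.29787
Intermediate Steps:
u(p) = p**2
1/x(70, u(9)) = 1/(235/70) = 1/(235*(1/70)) = 1/(47/14) = 14/47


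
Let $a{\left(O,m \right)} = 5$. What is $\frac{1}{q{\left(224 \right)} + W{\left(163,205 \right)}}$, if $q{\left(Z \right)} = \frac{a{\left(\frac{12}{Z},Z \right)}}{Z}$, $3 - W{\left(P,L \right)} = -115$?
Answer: $\frac{224}{26437} \approx 0.008473$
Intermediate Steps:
$W{\left(P,L \right)} = 118$ ($W{\left(P,L \right)} = 3 - -115 = 3 + 115 = 118$)
$q{\left(Z \right)} = \frac{5}{Z}$
$\frac{1}{q{\left(224 \right)} + W{\left(163,205 \right)}} = \frac{1}{\frac{5}{224} + 118} = \frac{1}{\frac{26437}{224}} = \frac{224}{26437}$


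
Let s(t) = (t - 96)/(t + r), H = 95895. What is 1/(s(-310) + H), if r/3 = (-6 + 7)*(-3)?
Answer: 11/1054859 ≈ 1.0428e-5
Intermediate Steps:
r = -9 (r = 3*((-6 + 7)*(-3)) = 3*(1*(-3)) = 3*(-3) = -9)
s(t) = (-96 + t)/(-9 + t) (s(t) = (t - 96)/(t - 9) = (-96 + t)/(-9 + t))
1/(s(-310) + H) = 1/((-96 - 310)/(-9 - 310) + 95895) = 1/(-406/(-319) + 95895) = 1/(-1/319*(-406) + 95895) = 1/(14/11 + 95895) = 1/(1054859/11) = 11/1054859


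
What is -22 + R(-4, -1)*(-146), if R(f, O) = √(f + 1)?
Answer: -22 - 146*I*√3 ≈ -22.0 - 252.88*I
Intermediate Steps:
R(f, O) = √(1 + f)
-22 + R(-4, -1)*(-146) = -22 + √(1 - 4)*(-146) = -22 + √(-3)*(-146) = -22 + (I*√3)*(-146) = -22 - 146*I*√3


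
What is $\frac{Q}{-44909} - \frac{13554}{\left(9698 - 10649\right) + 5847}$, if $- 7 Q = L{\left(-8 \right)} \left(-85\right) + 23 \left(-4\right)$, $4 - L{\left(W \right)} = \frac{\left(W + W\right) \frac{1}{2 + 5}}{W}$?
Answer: $- \frac{1657783661}{598547152} \approx -2.7697$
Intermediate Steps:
$L{\left(W \right)} = \frac{26}{7}$ ($L{\left(W \right)} = 4 - \frac{\left(W + W\right) \frac{1}{2 + 5}}{W} = 4 - \frac{2 W \frac{1}{7}}{W} = 4 - \frac{\frac{2}{7} W}{W} = 4 - \frac{2}{7} = \frac{26}{7}$)
$Q = \frac{2854}{49}$ ($Q = - \frac{\frac{26}{7} \left(-85\right) + 23 \left(-4\right)}{7} = - \frac{- \frac{2210}{7} - 92}{7} = \left(- \frac{1}{7}\right) \left(- \frac{2854}{7}\right) = \frac{2854}{49} \approx 58.245$)
$\frac{Q}{-44909} - \frac{13554}{\left(9698 - 10649\right) + 5847} = \frac{2854}{49 \left(-44909\right)} - \frac{13554}{\left(9698 - 10649\right) + 5847} = \frac{2854}{49} \left(- \frac{1}{44909}\right) - \frac{13554}{-951 + 5847} = - \frac{2854}{2200541} - \frac{13554}{4896} = - \frac{2854}{2200541} - \frac{753}{272} = - \frac{1657783661}{598547152}$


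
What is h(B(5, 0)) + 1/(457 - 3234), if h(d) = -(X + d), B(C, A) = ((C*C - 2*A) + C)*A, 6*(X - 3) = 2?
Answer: -27773/8331 ≈ -3.3337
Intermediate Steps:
X = 10/3 (X = 3 + (⅙)*2 = 3 + ⅓ = 10/3 ≈ 3.3333)
B(C, A) = A*(C + C² - 2*A) (B(C, A) = ((C² - 2*A) + C)*A = (C + C² - 2*A)*A = A*(C + C² - 2*A))
h(d) = -10/3 - d (h(d) = -(10/3 + d) = -10/3 - d)
h(B(5, 0)) + 1/(457 - 3234) = (-10/3 - 0*(5 + 5² - 2*0)) + 1/(457 - 3234) = (-10/3 - 0*(5 + 25 + 0)) + 1/(-2777) = (-10/3 - 0*30) - 1/2777 = (-10/3 - 1*0) - 1/2777 = (-10/3 + 0) - 1/2777 = -10/3 - 1/2777 = -27773/8331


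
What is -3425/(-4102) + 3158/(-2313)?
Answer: -5032091/9487926 ≈ -0.53037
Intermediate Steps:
-3425/(-4102) + 3158/(-2313) = -3425*(-1/4102) + 3158*(-1/2313) = 3425/4102 - 3158/2313 = -5032091/9487926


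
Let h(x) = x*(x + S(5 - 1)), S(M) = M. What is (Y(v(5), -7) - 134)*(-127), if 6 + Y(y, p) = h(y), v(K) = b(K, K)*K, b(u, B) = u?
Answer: -74295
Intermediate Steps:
h(x) = x*(4 + x) (h(x) = x*(x + (5 - 1)) = x*(x + 4) = x*(4 + x))
v(K) = K² (v(K) = K*K = K²)
Y(y, p) = -6 + y*(4 + y)
(Y(v(5), -7) - 134)*(-127) = ((-6 + 5²*(4 + 5²)) - 134)*(-127) = ((-6 + 25*(4 + 25)) - 134)*(-127) = ((-6 + 25*29) - 134)*(-127) = ((-6 + 725) - 134)*(-127) = (719 - 134)*(-127) = 585*(-127) = -74295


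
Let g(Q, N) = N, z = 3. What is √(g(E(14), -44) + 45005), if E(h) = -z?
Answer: √44961 ≈ 212.04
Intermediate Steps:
E(h) = -3 (E(h) = -1*3 = -3)
√(g(E(14), -44) + 45005) = √(-44 + 45005) = √44961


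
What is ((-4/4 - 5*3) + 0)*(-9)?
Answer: 144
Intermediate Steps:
((-4/4 - 5*3) + 0)*(-9) = ((-4*¼ - 15) + 0)*(-9) = ((-1 - 15) + 0)*(-9) = (-16 + 0)*(-9) = -16*(-9) = 144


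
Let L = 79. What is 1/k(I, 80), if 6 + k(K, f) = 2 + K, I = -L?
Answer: -1/83 ≈ -0.012048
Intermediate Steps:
I = -79 (I = -1*79 = -79)
k(K, f) = -4 + K (k(K, f) = -6 + (2 + K) = -4 + K)
1/k(I, 80) = 1/(-4 - 79) = 1/(-83) = -1/83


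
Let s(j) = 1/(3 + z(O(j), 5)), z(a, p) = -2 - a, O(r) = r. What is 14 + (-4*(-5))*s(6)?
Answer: 10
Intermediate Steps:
s(j) = 1/(1 - j) (s(j) = 1/(3 + (-2 - j)) = 1/(1 - j))
14 + (-4*(-5))*s(6) = 14 + (-4*(-5))*(-1/(-1 + 6)) = 14 + 20*(-1/5) = 14 + 20*(-1*⅕) = 14 + 20*(-⅕) = 14 - 4 = 10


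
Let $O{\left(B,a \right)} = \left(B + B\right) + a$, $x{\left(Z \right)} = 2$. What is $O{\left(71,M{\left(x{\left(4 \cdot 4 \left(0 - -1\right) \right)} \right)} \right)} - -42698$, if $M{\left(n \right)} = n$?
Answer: $42842$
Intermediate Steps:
$O{\left(B,a \right)} = a + 2 B$ ($O{\left(B,a \right)} = 2 B + a = a + 2 B$)
$O{\left(71,M{\left(x{\left(4 \cdot 4 \left(0 - -1\right) \right)} \right)} \right)} - -42698 = \left(2 + 2 \cdot 71\right) - -42698 = \left(2 + 142\right) + 42698 = 144 + 42698 = 42842$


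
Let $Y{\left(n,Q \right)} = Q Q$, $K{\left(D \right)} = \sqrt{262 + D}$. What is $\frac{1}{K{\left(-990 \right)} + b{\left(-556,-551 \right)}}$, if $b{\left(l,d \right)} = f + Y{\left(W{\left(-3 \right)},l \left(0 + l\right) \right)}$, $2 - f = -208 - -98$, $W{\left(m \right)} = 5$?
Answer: $\frac{11945633326}{1141585244473934578299} - \frac{i \sqrt{182}}{4566340977895738313196} \approx 1.0464 \cdot 10^{-11} - 2.9544 \cdot 10^{-21} i$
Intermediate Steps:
$f = 112$ ($f = 2 - \left(-208 - -98\right) = 2 - \left(-208 + 98\right) = 2 - -110 = 2 + 110 = 112$)
$Y{\left(n,Q \right)} = Q^{2}$
$b{\left(l,d \right)} = 112 + l^{4}$ ($b{\left(l,d \right)} = 112 + \left(l \left(0 + l\right)\right)^{2} = 112 + \left(l l\right)^{2} = 112 + \left(l^{2}\right)^{2} = 112 + l^{4}$)
$\frac{1}{K{\left(-990 \right)} + b{\left(-556,-551 \right)}} = \frac{1}{\sqrt{262 - 990} + \left(112 + \left(-556\right)^{4}\right)} = \frac{1}{\sqrt{-728} + \left(112 + 95565066496\right)} = \frac{1}{2 i \sqrt{182} + 95565066608} = \frac{1}{95565066608 + 2 i \sqrt{182}}$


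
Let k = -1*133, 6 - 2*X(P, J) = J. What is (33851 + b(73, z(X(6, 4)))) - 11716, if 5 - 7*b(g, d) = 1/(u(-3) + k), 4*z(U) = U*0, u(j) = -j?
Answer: 2877643/130 ≈ 22136.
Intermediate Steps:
X(P, J) = 3 - J/2
z(U) = 0 (z(U) = (U*0)/4 = (¼)*0 = 0)
k = -133
b(g, d) = 93/130 (b(g, d) = 5/7 - 1/(7*(-1*(-3) - 133)) = 5/7 - 1/(7*(3 - 133)) = 5/7 - ⅐/(-130) = 5/7 - ⅐*(-1/130) = 5/7 + 1/910 = 93/130)
(33851 + b(73, z(X(6, 4)))) - 11716 = (33851 + 93/130) - 11716 = 4400723/130 - 11716 = 2877643/130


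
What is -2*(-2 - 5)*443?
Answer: 6202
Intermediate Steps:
-2*(-2 - 5)*443 = -2*(-7)*443 = 14*443 = 6202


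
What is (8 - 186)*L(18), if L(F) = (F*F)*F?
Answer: -1038096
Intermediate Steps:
L(F) = F³ (L(F) = F²*F = F³)
(8 - 186)*L(18) = (8 - 186)*18³ = -178*5832 = -1038096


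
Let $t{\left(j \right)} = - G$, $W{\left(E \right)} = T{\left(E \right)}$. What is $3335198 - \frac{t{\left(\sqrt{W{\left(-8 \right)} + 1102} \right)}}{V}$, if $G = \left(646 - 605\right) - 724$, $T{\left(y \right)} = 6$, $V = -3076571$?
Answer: $\frac{10260973446741}{3076571} \approx 3.3352 \cdot 10^{6}$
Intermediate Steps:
$W{\left(E \right)} = 6$
$G = -683$ ($G = 41 - 724 = -683$)
$t{\left(j \right)} = 683$ ($t{\left(j \right)} = \left(-1\right) \left(-683\right) = 683$)
$3335198 - \frac{t{\left(\sqrt{W{\left(-8 \right)} + 1102} \right)}}{V} = 3335198 - \frac{683}{-3076571} = 3335198 - 683 \left(- \frac{1}{3076571}\right) = 3335198 - - \frac{683}{3076571} = 3335198 + \frac{683}{3076571} = \frac{10260973446741}{3076571}$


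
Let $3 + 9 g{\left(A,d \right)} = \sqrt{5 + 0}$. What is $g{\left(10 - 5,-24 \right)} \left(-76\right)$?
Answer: $\frac{76}{3} - \frac{76 \sqrt{5}}{9} \approx 6.451$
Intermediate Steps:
$g{\left(A,d \right)} = - \frac{1}{3} + \frac{\sqrt{5}}{9}$ ($g{\left(A,d \right)} = - \frac{1}{3} + \frac{\sqrt{5 + 0}}{9} = - \frac{1}{3} + \frac{\sqrt{5}}{9}$)
$g{\left(10 - 5,-24 \right)} \left(-76\right) = \left(- \frac{1}{3} + \frac{\sqrt{5}}{9}\right) \left(-76\right) = \frac{76}{3} - \frac{76 \sqrt{5}}{9}$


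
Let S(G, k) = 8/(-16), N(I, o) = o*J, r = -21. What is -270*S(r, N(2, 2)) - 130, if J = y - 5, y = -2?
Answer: 5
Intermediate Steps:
J = -7 (J = -2 - 5 = -7)
N(I, o) = -7*o (N(I, o) = o*(-7) = -7*o)
S(G, k) = -½ (S(G, k) = 8*(-1/16) = -½)
-270*S(r, N(2, 2)) - 130 = -270*(-½) - 130 = 135 - 130 = 5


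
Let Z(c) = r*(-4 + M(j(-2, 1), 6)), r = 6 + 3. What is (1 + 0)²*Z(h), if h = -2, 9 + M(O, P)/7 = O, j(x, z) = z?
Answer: -540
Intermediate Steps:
M(O, P) = -63 + 7*O
r = 9
Z(c) = -540 (Z(c) = 9*(-4 + (-63 + 7*1)) = 9*(-4 + (-63 + 7)) = 9*(-4 - 56) = 9*(-60) = -540)
(1 + 0)²*Z(h) = (1 + 0)²*(-540) = 1²*(-540) = 1*(-540) = -540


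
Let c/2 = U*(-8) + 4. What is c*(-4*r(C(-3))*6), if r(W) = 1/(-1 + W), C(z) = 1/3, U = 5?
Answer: -2592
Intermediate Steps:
c = -72 (c = 2*(5*(-8) + 4) = 2*(-40 + 4) = 2*(-36) = -72)
C(z) = 1/3 (C(z) = 1*(1/3) = 1/3)
c*(-4*r(C(-3))*6) = -72*(-4/(-1 + 1/3))*6 = -72*(-4/(-2/3))*6 = -72*(-4*(-3/2))*6 = -432*6 = -72*36 = -2592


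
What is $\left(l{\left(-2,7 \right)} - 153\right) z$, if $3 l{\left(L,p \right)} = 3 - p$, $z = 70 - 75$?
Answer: $\frac{2315}{3} \approx 771.67$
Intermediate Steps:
$z = -5$
$l{\left(L,p \right)} = 1 - \frac{p}{3}$ ($l{\left(L,p \right)} = \frac{3 - p}{3} = 1 - \frac{p}{3}$)
$\left(l{\left(-2,7 \right)} - 153\right) z = \left(\left(1 - \frac{7}{3}\right) - 153\right) \left(-5\right) = \left(- \frac{4}{3} - 153\right) \left(-5\right) = \left(- \frac{463}{3}\right) \left(-5\right) = \frac{2315}{3}$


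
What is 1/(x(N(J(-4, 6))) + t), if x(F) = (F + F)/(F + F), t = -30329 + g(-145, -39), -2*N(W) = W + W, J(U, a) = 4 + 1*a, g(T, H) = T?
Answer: -1/30473 ≈ -3.2816e-5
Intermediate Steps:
J(U, a) = 4 + a
N(W) = -W (N(W) = -(W + W)/2 = -W)
t = -30474 (t = -30329 - 145 = -30474)
x(F) = 1 (x(F) = (2*F)/((2*F)) = (2*F)*(1/(2*F)) = 1)
1/(x(N(J(-4, 6))) + t) = 1/(1 - 30474) = 1/(-30473) = -1/30473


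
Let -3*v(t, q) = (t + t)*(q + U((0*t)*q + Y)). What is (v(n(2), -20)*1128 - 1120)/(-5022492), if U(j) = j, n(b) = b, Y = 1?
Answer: -2288/418541 ≈ -0.0054666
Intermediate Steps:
v(t, q) = -2*t*(1 + q)/3 (v(t, q) = -(t + t)*(q + ((0*t)*q + 1))/3 = -2*t*(q + (0*q + 1))/3 = -2*t*(q + (0 + 1))/3 = -2*t*(q + 1)/3 = -2*t*(1 + q)/3)
(v(n(2), -20)*1128 - 1120)/(-5022492) = (-2/3*2*(1 - 20)*1128 - 1120)/(-5022492) = (-2/3*2*(-19)*1128 - 1120)*(-1/5022492) = ((76/3)*1128 - 1120)*(-1/5022492) = (28576 - 1120)*(-1/5022492) = 27456*(-1/5022492) = -2288/418541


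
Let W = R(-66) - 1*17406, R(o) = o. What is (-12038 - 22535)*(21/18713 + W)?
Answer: 11303763874095/18713 ≈ 6.0406e+8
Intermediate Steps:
W = -17472 (W = -66 - 1*17406 = -66 - 17406 = -17472)
(-12038 - 22535)*(21/18713 + W) = (-12038 - 22535)*(21/18713 - 17472) = -34573*(21*(1/18713) - 17472) = -34573*(21/18713 - 17472) = -34573*(-326953515/18713) = 11303763874095/18713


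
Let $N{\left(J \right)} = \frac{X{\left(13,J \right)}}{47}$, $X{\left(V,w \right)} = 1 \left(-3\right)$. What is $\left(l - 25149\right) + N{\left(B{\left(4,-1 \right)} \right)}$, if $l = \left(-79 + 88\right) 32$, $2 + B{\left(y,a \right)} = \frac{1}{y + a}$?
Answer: $- \frac{1168470}{47} \approx -24861.0$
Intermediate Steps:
$B{\left(y,a \right)} = -2 + \frac{1}{a + y}$ ($B{\left(y,a \right)} = -2 + \frac{1}{y + a} = -2 + \frac{1}{a + y}$)
$l = 288$ ($l = 9 \cdot 32 = 288$)
$X{\left(V,w \right)} = -3$
$N{\left(J \right)} = - \frac{3}{47}$
$\left(l - 25149\right) + N{\left(B{\left(4,-1 \right)} \right)} = \left(288 - 25149\right) - \frac{3}{47} = -24861 - \frac{3}{47} = - \frac{1168470}{47}$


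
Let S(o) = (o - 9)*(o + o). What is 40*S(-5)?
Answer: 5600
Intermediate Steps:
S(o) = 2*o*(-9 + o) (S(o) = (-9 + o)*(2*o) = 2*o*(-9 + o))
40*S(-5) = 40*(2*(-5)*(-9 - 5)) = 40*(2*(-5)*(-14)) = 40*140 = 5600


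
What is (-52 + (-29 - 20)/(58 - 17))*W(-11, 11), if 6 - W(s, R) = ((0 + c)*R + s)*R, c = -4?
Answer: -1332591/41 ≈ -32502.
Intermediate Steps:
W(s, R) = 6 - R*(s - 4*R) (W(s, R) = 6 - ((0 - 4)*R + s)*R = 6 - (-4*R + s)*R = 6 - (s - 4*R)*R = 6 - R*(s - 4*R))
(-52 + (-29 - 20)/(58 - 17))*W(-11, 11) = (-52 + (-29 - 20)/(58 - 17))*(6 + 4*11² - 1*11*(-11)) = (-52 - 49/41)*(6 + 4*121 + 121) = (-52 - 49*1/41)*(6 + 484 + 121) = (-52 - 49/41)*611 = -2181/41*611 = -1332591/41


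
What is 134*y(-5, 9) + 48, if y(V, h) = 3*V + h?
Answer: -756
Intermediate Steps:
y(V, h) = h + 3*V
134*y(-5, 9) + 48 = 134*(9 + 3*(-5)) + 48 = 134*(9 - 15) + 48 = 134*(-6) + 48 = -804 + 48 = -756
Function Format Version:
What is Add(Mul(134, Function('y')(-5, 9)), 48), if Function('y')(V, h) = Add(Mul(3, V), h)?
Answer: -756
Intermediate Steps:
Function('y')(V, h) = Add(h, Mul(3, V))
Add(Mul(134, Function('y')(-5, 9)), 48) = Add(Mul(134, Add(9, Mul(3, -5))), 48) = Add(Mul(134, Add(9, -15)), 48) = Add(Mul(134, -6), 48) = Add(-804, 48) = -756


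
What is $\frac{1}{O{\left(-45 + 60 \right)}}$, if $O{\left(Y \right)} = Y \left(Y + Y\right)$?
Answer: $\frac{1}{450} \approx 0.0022222$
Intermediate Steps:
$O{\left(Y \right)} = 2 Y^{2}$ ($O{\left(Y \right)} = Y 2 Y = 2 Y^{2}$)
$\frac{1}{O{\left(-45 + 60 \right)}} = \frac{1}{2 \left(-45 + 60\right)^{2}} = \frac{1}{2 \cdot 15^{2}} = \frac{1}{2 \cdot 225} = \frac{1}{450}$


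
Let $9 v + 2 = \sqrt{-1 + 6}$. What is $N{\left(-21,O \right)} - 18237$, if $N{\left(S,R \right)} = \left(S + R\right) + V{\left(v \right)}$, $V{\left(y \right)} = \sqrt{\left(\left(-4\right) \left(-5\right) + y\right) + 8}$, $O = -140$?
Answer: $-18398 + \frac{\sqrt{250 + \sqrt{5}}}{3} \approx -18393.0$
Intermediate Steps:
$v = - \frac{2}{9} + \frac{\sqrt{5}}{9}$ ($v = - \frac{2}{9} + \frac{\sqrt{-1 + 6}}{9} = - \frac{2}{9} + \frac{\sqrt{5}}{9} \approx 0.02623$)
$V{\left(y \right)} = \sqrt{28 + y}$ ($V{\left(y \right)} = \sqrt{\left(20 + y\right) + 8} = \sqrt{28 + y}$)
$N{\left(S,R \right)} = R + S + \sqrt{\frac{250}{9} + \frac{\sqrt{5}}{9}}$ ($N{\left(S,R \right)} = \left(S + R\right) + \sqrt{28 - \left(\frac{2}{9} - \frac{\sqrt{5}}{9}\right)} = \left(R + S\right) + \sqrt{\frac{250}{9} + \frac{\sqrt{5}}{9}} = R + S + \sqrt{\frac{250}{9} + \frac{\sqrt{5}}{9}}$)
$N{\left(-21,O \right)} - 18237 = \left(-140 - 21 + \frac{\sqrt{250 + \sqrt{5}}}{3}\right) - 18237 = \left(-161 + \frac{\sqrt{250 + \sqrt{5}}}{3}\right) - 18237 = -18398 + \frac{\sqrt{250 + \sqrt{5}}}{3}$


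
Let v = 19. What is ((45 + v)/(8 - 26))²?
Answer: 1024/81 ≈ 12.642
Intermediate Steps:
((45 + v)/(8 - 26))² = ((45 + 19)/(8 - 26))² = (64/(-18))² = (64*(-1/18))² = (-32/9)² = 1024/81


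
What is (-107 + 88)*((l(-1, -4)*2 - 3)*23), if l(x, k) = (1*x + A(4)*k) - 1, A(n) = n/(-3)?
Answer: -4807/3 ≈ -1602.3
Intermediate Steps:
A(n) = -n/3 (A(n) = n*(-⅓) = -n/3)
l(x, k) = -1 + x - 4*k/3 (l(x, k) = (1*x + (-⅓*4)*k) - 1 = (x - 4*k/3) - 1 = -1 + x - 4*k/3)
(-107 + 88)*((l(-1, -4)*2 - 3)*23) = (-107 + 88)*(((-1 - 1 - 4/3*(-4))*2 - 3)*23) = -19*((-1 - 1 + 16/3)*2 - 3)*23 = -19*((10/3)*2 - 3)*23 = -19*(20/3 - 3)*23 = -209*23/3 = -19*253/3 = -4807/3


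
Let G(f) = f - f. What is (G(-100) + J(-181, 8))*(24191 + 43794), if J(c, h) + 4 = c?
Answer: -12577225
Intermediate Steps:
G(f) = 0
J(c, h) = -4 + c
(G(-100) + J(-181, 8))*(24191 + 43794) = (0 + (-4 - 181))*(24191 + 43794) = (0 - 185)*67985 = -185*67985 = -12577225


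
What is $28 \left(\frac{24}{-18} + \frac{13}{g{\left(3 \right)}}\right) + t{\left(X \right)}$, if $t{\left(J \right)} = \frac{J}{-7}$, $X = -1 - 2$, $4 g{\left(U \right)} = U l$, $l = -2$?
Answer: $- \frac{1957}{7} \approx -279.57$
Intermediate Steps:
$g{\left(U \right)} = - \frac{U}{2}$ ($g{\left(U \right)} = \frac{U \left(-2\right)}{4} = \frac{\left(-2\right) U}{4} = - \frac{U}{2}$)
$X = -3$ ($X = -1 - 2 = -3$)
$t{\left(J \right)} = - \frac{J}{7}$ ($t{\left(J \right)} = J \left(- \frac{1}{7}\right) = - \frac{J}{7}$)
$28 \left(\frac{24}{-18} + \frac{13}{g{\left(3 \right)}}\right) + t{\left(X \right)} = 28 \left(\frac{24}{-18} + \frac{13}{\left(- \frac{1}{2}\right) 3}\right) - - \frac{3}{7} = 28 \left(24 \left(- \frac{1}{18}\right) + \frac{13}{- \frac{3}{2}}\right) + \frac{3}{7} = 28 \left(- \frac{4}{3} + 13 \left(- \frac{2}{3}\right)\right) + \frac{3}{7} = 28 \left(- \frac{4}{3} - \frac{26}{3}\right) + \frac{3}{7} = 28 \left(-10\right) + \frac{3}{7} = -280 + \frac{3}{7} = - \frac{1957}{7}$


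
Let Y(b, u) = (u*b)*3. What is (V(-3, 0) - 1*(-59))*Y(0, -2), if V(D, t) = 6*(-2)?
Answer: 0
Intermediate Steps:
Y(b, u) = 3*b*u (Y(b, u) = (b*u)*3 = 3*b*u)
V(D, t) = -12
(V(-3, 0) - 1*(-59))*Y(0, -2) = (-12 - 1*(-59))*(3*0*(-2)) = (-12 + 59)*0 = 47*0 = 0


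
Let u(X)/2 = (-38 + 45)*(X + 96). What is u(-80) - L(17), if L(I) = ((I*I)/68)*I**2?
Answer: -4017/4 ≈ -1004.3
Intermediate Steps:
L(I) = I**4/68 (L(I) = (I**2*(1/68))*I**2 = (I**2/68)*I**2 = I**4/68)
u(X) = 1344 + 14*X (u(X) = 2*((-38 + 45)*(X + 96)) = 2*(7*(96 + X)) = 2*(672 + 7*X) = 1344 + 14*X)
u(-80) - L(17) = (1344 + 14*(-80)) - 17**4/68 = (1344 - 1120) - 83521/68 = 224 - 1*4913/4 = 224 - 4913/4 = -4017/4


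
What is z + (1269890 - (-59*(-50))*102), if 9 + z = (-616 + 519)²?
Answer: 978390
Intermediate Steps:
z = 9400 (z = -9 + (-616 + 519)² = -9 + (-97)² = -9 + 9409 = 9400)
z + (1269890 - (-59*(-50))*102) = 9400 + (1269890 - (-59*(-50))*102) = 9400 + (1269890 - 2950*102) = 9400 + (1269890 - 1*300900) = 9400 + (1269890 - 300900) = 9400 + 968990 = 978390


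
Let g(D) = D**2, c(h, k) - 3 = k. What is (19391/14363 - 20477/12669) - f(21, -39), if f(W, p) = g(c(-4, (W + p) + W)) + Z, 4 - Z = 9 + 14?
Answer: -3141848971/181964847 ≈ -17.266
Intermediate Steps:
c(h, k) = 3 + k
Z = -19 (Z = 4 - (9 + 14) = 4 - 1*23 = 4 - 23 = -19)
f(W, p) = -19 + (3 + p + 2*W)**2 (f(W, p) = (3 + ((W + p) + W))**2 - 19 = (3 + (p + 2*W))**2 - 19 = (3 + p + 2*W)**2 - 19 = -19 + (3 + p + 2*W)**2)
(19391/14363 - 20477/12669) - f(21, -39) = (19391/14363 - 20477/12669) - (-19 + (3 - 39 + 2*21)**2) = (19391*(1/14363) - 20477*1/12669) - (-19 + (3 - 39 + 42)**2) = (19391/14363 - 20477/12669) - (-19 + 6**2) = -48446572/181964847 - (-19 + 36) = -48446572/181964847 - 1*17 = -48446572/181964847 - 17 = -3141848971/181964847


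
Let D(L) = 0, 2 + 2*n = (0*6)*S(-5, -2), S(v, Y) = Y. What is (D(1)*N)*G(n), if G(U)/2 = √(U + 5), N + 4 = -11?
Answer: 0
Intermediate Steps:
N = -15 (N = -4 - 11 = -15)
n = -1 (n = -1 + ((0*6)*(-2))/2 = -1 + (0*(-2))/2 = -1 + (½)*0 = -1 + 0 = -1)
G(U) = 2*√(5 + U) (G(U) = 2*√(U + 5) = 2*√(5 + U))
(D(1)*N)*G(n) = (0*(-15))*(2*√(5 - 1)) = 0*(2*√4) = 0*(2*2) = 0*4 = 0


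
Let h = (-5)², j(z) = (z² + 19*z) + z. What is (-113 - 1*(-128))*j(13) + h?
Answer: 6460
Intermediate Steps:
j(z) = z² + 20*z
h = 25
(-113 - 1*(-128))*j(13) + h = (-113 - 1*(-128))*(13*(20 + 13)) + 25 = (-113 + 128)*(13*33) + 25 = 15*429 + 25 = 6435 + 25 = 6460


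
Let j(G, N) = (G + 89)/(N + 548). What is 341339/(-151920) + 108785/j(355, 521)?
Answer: 1472233519357/5621040 ≈ 2.6191e+5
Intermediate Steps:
j(G, N) = (89 + G)/(548 + N)
341339/(-151920) + 108785/j(355, 521) = 341339/(-151920) + 108785/(((89 + 355)/(548 + 521))) = 341339*(-1/151920) + 108785/((444/1069)) = -341339/151920 + 108785/(((1/1069)*444)) = -341339/151920 + 108785/(444/1069) = -341339/151920 + 108785*(1069/444) = -341339/151920 + 116291165/444 = 1472233519357/5621040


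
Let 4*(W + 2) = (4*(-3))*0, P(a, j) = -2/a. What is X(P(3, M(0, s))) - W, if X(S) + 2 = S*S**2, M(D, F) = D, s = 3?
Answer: -8/27 ≈ -0.29630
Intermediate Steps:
W = -2 (W = -2 + ((4*(-3))*0)/4 = -2 + (-12*0)/4 = -2 + (1/4)*0 = -2 + 0 = -2)
X(S) = -2 + S**3 (X(S) = -2 + S*S**2 = -2 + S**3)
X(P(3, M(0, s))) - W = (-2 + (-2/3)**3) - 1*(-2) = (-2 + (-2*1/3)**3) + 2 = (-2 + (-2/3)**3) + 2 = (-2 - 8/27) + 2 = -62/27 + 2 = -8/27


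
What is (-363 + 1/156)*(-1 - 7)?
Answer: 113254/39 ≈ 2903.9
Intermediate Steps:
(-363 + 1/156)*(-1 - 7) = (-363 + 1/156)*(-8) = -56627/156*(-8) = 113254/39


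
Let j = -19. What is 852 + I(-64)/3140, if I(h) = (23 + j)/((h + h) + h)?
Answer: 128413439/150720 ≈ 852.00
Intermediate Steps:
I(h) = 4/(3*h) (I(h) = (23 - 19)/((h + h) + h) = 4/(2*h + h) = 4/((3*h)) = 4*(1/(3*h)) = 4/(3*h))
852 + I(-64)/3140 = 852 + ((4/3)/(-64))/3140 = 852 + ((4/3)*(-1/64))*(1/3140) = 852 - 1/48*1/3140 = 852 - 1/150720 = 128413439/150720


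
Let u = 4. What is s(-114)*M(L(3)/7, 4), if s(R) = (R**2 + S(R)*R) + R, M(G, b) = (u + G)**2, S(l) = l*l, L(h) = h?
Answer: -1411384182/49 ≈ -2.8804e+7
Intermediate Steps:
S(l) = l**2
M(G, b) = (4 + G)**2
s(R) = R + R**2 + R**3 (s(R) = (R**2 + R**2*R) + R = (R**2 + R**3) + R = R + R**2 + R**3)
s(-114)*M(L(3)/7, 4) = (-114*(1 - 114 + (-114)**2))*(4 + 3/7)**2 = (-114*(1 - 114 + 12996))*(4 + 3*(1/7))**2 = (-114*12883)*(4 + 3/7)**2 = -1468662*(31/7)**2 = -1468662*961/49 = -1411384182/49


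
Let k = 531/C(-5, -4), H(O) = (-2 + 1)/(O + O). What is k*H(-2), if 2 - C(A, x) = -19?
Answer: 177/28 ≈ 6.3214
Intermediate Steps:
C(A, x) = 21 (C(A, x) = 2 - 1*(-19) = 2 + 19 = 21)
H(O) = -1/(2*O)
k = 177/7 (k = 531/21 = 531*(1/21) = 177/7 ≈ 25.286)
k*H(-2) = 177*(-½/(-2))/7 = 177*(-½*(-½))/7 = (177/7)*(¼) = 177/28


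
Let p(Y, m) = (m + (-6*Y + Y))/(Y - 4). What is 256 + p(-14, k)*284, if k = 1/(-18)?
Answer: -68653/81 ≈ -847.57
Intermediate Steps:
k = -1/18 ≈ -0.055556
p(Y, m) = (m - 5*Y)/(-4 + Y)
256 + p(-14, k)*284 = 256 + ((-1/18 - 5*(-14))/(-4 - 14))*284 = 256 + ((-1/18 + 70)/(-18))*284 = 256 - 1/18*1259/18*284 = 256 - 1259/324*284 = 256 - 89389/81 = -68653/81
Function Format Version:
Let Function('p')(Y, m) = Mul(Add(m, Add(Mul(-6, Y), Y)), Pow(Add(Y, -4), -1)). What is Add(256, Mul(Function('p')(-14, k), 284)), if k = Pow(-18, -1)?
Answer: Rational(-68653, 81) ≈ -847.57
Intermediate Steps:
k = Rational(-1, 18) ≈ -0.055556
Function('p')(Y, m) = Mul(Pow(Add(-4, Y), -1), Add(m, Mul(-5, Y))) (Function('p')(Y, m) = Mul(Add(m, Mul(-5, Y)), Pow(Add(-4, Y), -1)) = Mul(Pow(Add(-4, Y), -1), Add(m, Mul(-5, Y))))
Add(256, Mul(Function('p')(-14, k), 284)) = Add(256, Mul(Mul(Pow(Add(-4, -14), -1), Add(Rational(-1, 18), Mul(-5, -14))), 284)) = Add(256, Mul(Mul(Pow(-18, -1), Add(Rational(-1, 18), 70)), 284)) = Add(256, Mul(Mul(Rational(-1, 18), Rational(1259, 18)), 284)) = Add(256, Mul(Rational(-1259, 324), 284)) = Add(256, Rational(-89389, 81)) = Rational(-68653, 81)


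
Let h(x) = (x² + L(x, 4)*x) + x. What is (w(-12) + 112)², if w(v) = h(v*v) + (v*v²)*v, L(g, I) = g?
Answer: 3901751296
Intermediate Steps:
h(x) = x + 2*x² (h(x) = (x² + x*x) + x = (x² + x²) + x = 2*x² + x = x + 2*x²)
w(v) = v⁴ + v²*(1 + 2*v²) (w(v) = (v*v)*(1 + 2*(v*v)) + (v*v²)*v = v²*(1 + 2*v²) + v³*v = v²*(1 + 2*v²) + v⁴ = v⁴ + v²*(1 + 2*v²))
(w(-12) + 112)² = (((-12)² + 3*(-12)⁴) + 112)² = ((144 + 3*20736) + 112)² = ((144 + 62208) + 112)² = (62352 + 112)² = 62464² = 3901751296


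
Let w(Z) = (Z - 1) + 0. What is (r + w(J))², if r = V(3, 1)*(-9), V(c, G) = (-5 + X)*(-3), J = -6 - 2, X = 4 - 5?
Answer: 29241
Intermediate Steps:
X = -1
J = -8
V(c, G) = 18 (V(c, G) = (-5 - 1)*(-3) = -6*(-3) = 18)
w(Z) = -1 + Z (w(Z) = (-1 + Z) + 0 = -1 + Z)
r = -162 (r = 18*(-9) = -162)
(r + w(J))² = (-162 + (-1 - 8))² = (-162 - 9)² = (-171)² = 29241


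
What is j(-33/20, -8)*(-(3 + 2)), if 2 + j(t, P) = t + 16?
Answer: -247/4 ≈ -61.750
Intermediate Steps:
j(t, P) = 14 + t (j(t, P) = -2 + (t + 16) = -2 + (16 + t) = 14 + t)
j(-33/20, -8)*(-(3 + 2)) = (14 - 33/20)*(-(3 + 2)) = (14 - 33*1/20)*(-1*5) = (14 - 33/20)*(-5) = (247/20)*(-5) = -247/4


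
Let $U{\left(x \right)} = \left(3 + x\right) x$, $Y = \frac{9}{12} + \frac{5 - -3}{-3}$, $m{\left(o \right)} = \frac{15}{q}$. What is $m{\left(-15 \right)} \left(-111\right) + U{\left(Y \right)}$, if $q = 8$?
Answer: $- \frac{30269}{144} \approx -210.2$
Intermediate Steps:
$m{\left(o \right)} = \frac{15}{8}$
$Y = - \frac{23}{12}$ ($Y = 9 \cdot \frac{1}{12} + \left(5 + 3\right) \left(- \frac{1}{3}\right) = \frac{3}{4} + 8 \left(- \frac{1}{3}\right) = \frac{3}{4} - \frac{8}{3} = - \frac{23}{12} \approx -1.9167$)
$U{\left(x \right)} = x \left(3 + x\right)$
$m{\left(-15 \right)} \left(-111\right) + U{\left(Y \right)} = \frac{15}{8} \left(-111\right) - \frac{23 \left(3 - \frac{23}{12}\right)}{12} = - \frac{1665}{8} - \frac{299}{144} = - \frac{30269}{144}$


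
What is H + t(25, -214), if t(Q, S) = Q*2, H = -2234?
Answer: -2184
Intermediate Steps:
t(Q, S) = 2*Q
H + t(25, -214) = -2234 + 2*25 = -2234 + 50 = -2184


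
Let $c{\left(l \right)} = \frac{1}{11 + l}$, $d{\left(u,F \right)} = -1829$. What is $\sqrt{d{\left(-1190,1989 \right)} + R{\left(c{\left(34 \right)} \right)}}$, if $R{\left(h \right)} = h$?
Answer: $\frac{8 i \sqrt{6430}}{15} \approx 42.767 i$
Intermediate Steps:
$\sqrt{d{\left(-1190,1989 \right)} + R{\left(c{\left(34 \right)} \right)}} = \sqrt{-1829 + \frac{1}{11 + 34}} = \sqrt{-1829 + \frac{1}{45}} = \sqrt{- \frac{82304}{45}} = \frac{8 i \sqrt{6430}}{15}$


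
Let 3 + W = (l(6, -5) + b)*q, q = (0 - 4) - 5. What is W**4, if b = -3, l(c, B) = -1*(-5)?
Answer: 194481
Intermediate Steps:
l(c, B) = 5
q = -9 (q = -4 - 5 = -9)
W = -21 (W = -3 + (5 - 3)*(-9) = -3 + 2*(-9) = -3 - 18 = -21)
W**4 = (-21)**4 = 194481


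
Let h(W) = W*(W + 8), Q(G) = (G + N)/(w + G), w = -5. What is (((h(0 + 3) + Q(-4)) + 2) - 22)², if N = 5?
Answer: 13456/81 ≈ 166.12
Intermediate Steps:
Q(G) = (5 + G)/(-5 + G) (Q(G) = (G + 5)/(-5 + G) = (5 + G)/(-5 + G))
h(W) = W*(8 + W)
(((h(0 + 3) + Q(-4)) + 2) - 22)² = ((((0 + 3)*(8 + (0 + 3)) + (5 - 4)/(-5 - 4)) + 2) - 22)² = (((3*(8 + 3) + 1/(-9)) + 2) - 22)² = (((3*11 - ⅑*1) + 2) - 22)² = (((33 - ⅑) + 2) - 22)² = ((296/9 + 2) - 22)² = (314/9 - 22)² = (116/9)² = 13456/81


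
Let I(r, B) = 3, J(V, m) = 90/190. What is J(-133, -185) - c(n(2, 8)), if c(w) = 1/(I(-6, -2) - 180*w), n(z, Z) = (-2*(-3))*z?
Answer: 19432/40983 ≈ 0.47415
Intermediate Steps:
J(V, m) = 9/19 (J(V, m) = 90*(1/190) = 9/19)
n(z, Z) = 6*z
c(w) = 1/(3 - 180*w)
J(-133, -185) - c(n(2, 8)) = 9/19 - (-1)/(-3 + 180*(6*2)) = 9/19 - (-1)/(-3 + 180*12) = 9/19 - (-1)/(-3 + 2160) = 9/19 - (-1)/2157 = 9/19 - 1*(-1/2157) = 9/19 + 1/2157 = 19432/40983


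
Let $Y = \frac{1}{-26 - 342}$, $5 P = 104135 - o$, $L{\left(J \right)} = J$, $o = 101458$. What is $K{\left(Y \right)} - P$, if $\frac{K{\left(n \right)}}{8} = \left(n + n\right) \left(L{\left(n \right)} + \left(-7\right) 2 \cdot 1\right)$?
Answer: $- \frac{22632363}{42320} \approx -534.79$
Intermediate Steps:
$P = \frac{2677}{5}$ ($P = \frac{104135 - 101458}{5} = \frac{1}{5} \cdot 2677 = \frac{2677}{5} \approx 535.4$)
$Y = - \frac{1}{368}$ ($Y = \frac{1}{-368} = - \frac{1}{368} \approx -0.0027174$)
$K{\left(n \right)} = 16 n \left(-14 + n\right)$ ($K{\left(n \right)} = 8 \left(n + n\right) \left(n + \left(-7\right) 2 \cdot 1\right) = 8 \cdot 2 n \left(n - 14\right) = 8 \cdot 2 n \left(-14 + n\right) = 16 n \left(-14 + n\right)$)
$K{\left(Y \right)} - P = 16 \left(- \frac{1}{368}\right) \left(-14 - \frac{1}{368}\right) - \frac{2677}{5} = 16 \left(- \frac{1}{368}\right) \left(- \frac{5153}{368}\right) - \frac{2677}{5} = \frac{5153}{8464} - \frac{2677}{5} = - \frac{22632363}{42320}$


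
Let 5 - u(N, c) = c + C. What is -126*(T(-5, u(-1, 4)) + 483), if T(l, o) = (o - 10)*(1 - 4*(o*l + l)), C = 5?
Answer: -164934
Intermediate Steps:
u(N, c) = -c (u(N, c) = 5 - (c + 5) = 5 - (5 + c) = 5 + (-5 - c) = -c)
T(l, o) = (-10 + o)*(1 - 4*l - 4*l*o) (T(l, o) = (-10 + o)*(1 - 4*(l*o + l)) = (-10 + o)*(1 - 4*(l + l*o)) = (-10 + o)*(1 + (-4*l - 4*l*o)) = (-10 + o)*(1 - 4*l - 4*l*o))
-126*(T(-5, u(-1, 4)) + 483) = -126*((-10 - 1*4 + 40*(-5) - 4*(-5)*(-1*4)**2 + 36*(-5)*(-1*4)) + 483) = -126*((-10 - 4 - 200 - 4*(-5)*(-4)**2 + 36*(-5)*(-4)) + 483) = -126*((-10 - 4 - 200 - 4*(-5)*16 + 720) + 483) = -126*((-10 - 4 - 200 + 320 + 720) + 483) = -126*(826 + 483) = -126*1309 = -164934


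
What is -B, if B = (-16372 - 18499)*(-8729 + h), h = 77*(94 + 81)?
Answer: 165497766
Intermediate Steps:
h = 13475 (h = 77*175 = 13475)
B = -165497766 (B = (-16372 - 18499)*(-8729 + 13475) = -34871*4746 = -165497766)
-B = -1*(-165497766) = 165497766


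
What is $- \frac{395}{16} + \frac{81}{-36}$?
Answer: $- \frac{431}{16} \approx -26.938$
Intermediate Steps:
$- \frac{395}{16} + \frac{81}{-36} = \left(-395\right) \frac{1}{16} + 81 \left(- \frac{1}{36}\right) = - \frac{395}{16} - \frac{9}{4} = - \frac{431}{16}$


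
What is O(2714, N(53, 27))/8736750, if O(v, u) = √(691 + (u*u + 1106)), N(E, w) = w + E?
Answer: √8197/8736750 ≈ 1.0363e-5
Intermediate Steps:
N(E, w) = E + w
O(v, u) = √(1797 + u²) (O(v, u) = √(691 + (u² + 1106)) = √(691 + (1106 + u²)) = √(1797 + u²))
O(2714, N(53, 27))/8736750 = √(1797 + (53 + 27)²)/8736750 = √(1797 + 80²)*(1/8736750) = √(1797 + 6400)*(1/8736750) = √8197*(1/8736750) = √8197/8736750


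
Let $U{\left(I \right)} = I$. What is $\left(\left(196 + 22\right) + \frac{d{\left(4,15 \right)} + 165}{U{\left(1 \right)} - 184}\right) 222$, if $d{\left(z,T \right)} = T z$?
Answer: $\frac{2935506}{61} \approx 48123.0$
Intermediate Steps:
$\left(\left(196 + 22\right) + \frac{d{\left(4,15 \right)} + 165}{U{\left(1 \right)} - 184}\right) 222 = \left(\left(196 + 22\right) + \frac{15 \cdot 4 + 165}{1 - 184}\right) 222 = \left(218 + \frac{60 + 165}{-183}\right) 222 = \left(218 + 225 \left(- \frac{1}{183}\right)\right) 222 = \left(218 - \frac{75}{61}\right) 222 = \frac{13223}{61} \cdot 222 = \frac{2935506}{61}$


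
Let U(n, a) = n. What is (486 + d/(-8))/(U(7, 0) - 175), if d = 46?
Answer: -1921/672 ≈ -2.8586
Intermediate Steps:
(486 + d/(-8))/(U(7, 0) - 175) = (486 + 46/(-8))/(7 - 175) = (486 + 46*(-1/8))/(-168) = (486 - 23/4)*(-1/168) = (1921/4)*(-1/168) = -1921/672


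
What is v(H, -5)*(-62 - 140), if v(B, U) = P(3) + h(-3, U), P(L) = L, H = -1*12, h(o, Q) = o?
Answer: 0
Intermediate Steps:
H = -12
v(B, U) = 0 (v(B, U) = 3 - 3 = 0)
v(H, -5)*(-62 - 140) = 0*(-62 - 140) = 0*(-202) = 0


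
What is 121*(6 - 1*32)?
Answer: -3146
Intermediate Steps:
121*(6 - 1*32) = 121*(6 - 32) = 121*(-26) = -3146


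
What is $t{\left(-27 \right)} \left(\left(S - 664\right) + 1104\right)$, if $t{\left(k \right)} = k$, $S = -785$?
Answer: $9315$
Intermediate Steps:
$t{\left(-27 \right)} \left(\left(S - 664\right) + 1104\right) = - 27 \left(\left(-785 - 664\right) + 1104\right) = - 27 \left(-1449 + 1104\right) = \left(-27\right) \left(-345\right) = 9315$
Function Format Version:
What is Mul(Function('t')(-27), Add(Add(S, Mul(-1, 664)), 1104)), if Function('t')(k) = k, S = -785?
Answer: 9315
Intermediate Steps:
Mul(Function('t')(-27), Add(Add(S, Mul(-1, 664)), 1104)) = Mul(-27, Add(Add(-785, Mul(-1, 664)), 1104)) = Mul(-27, Add(Add(-785, -664), 1104)) = Mul(-27, Add(-1449, 1104)) = Mul(-27, -345) = 9315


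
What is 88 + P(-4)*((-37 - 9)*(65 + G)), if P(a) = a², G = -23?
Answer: -30824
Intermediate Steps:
88 + P(-4)*((-37 - 9)*(65 + G)) = 88 + (-4)²*((-37 - 9)*(65 - 23)) = 88 + 16*(-46*42) = 88 + 16*(-1932) = 88 - 30912 = -30824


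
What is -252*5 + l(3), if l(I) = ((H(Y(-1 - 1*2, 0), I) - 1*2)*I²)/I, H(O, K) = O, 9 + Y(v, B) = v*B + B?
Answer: -1293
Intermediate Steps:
Y(v, B) = -9 + B + B*v (Y(v, B) = -9 + (v*B + B) = -9 + (B*v + B) = -9 + (B + B*v) = -9 + B + B*v)
l(I) = -11*I (l(I) = (((-9 + 0 + 0*(-1 - 1*2)) - 1*2)*I²)/I = (((-9 + 0 + 0*(-1 - 2)) - 2)*I²)/I = (((-9 + 0 + 0*(-3)) - 2)*I²)/I = (((-9 + 0 + 0) - 2)*I²)/I = ((-9 - 2)*I²)/I = (-11*I²)/I = -11*I)
-252*5 + l(3) = -252*5 - 11*3 = -28*45 - 33 = -1260 - 33 = -1293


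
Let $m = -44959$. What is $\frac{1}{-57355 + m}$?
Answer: $- \frac{1}{102314} \approx -9.7738 \cdot 10^{-6}$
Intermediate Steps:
$\frac{1}{-57355 + m} = \frac{1}{-57355 - 44959} = \frac{1}{-102314} = - \frac{1}{102314}$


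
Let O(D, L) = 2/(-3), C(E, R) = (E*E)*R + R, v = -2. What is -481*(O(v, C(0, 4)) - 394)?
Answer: 569504/3 ≈ 1.8983e+5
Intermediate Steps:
C(E, R) = R + R*E² (C(E, R) = E²*R + R = R*E² + R = R + R*E²)
O(D, L) = -⅔ (O(D, L) = 2*(-⅓) = -⅔)
-481*(O(v, C(0, 4)) - 394) = -481*(-⅔ - 394) = -481*(-1184/3) = 569504/3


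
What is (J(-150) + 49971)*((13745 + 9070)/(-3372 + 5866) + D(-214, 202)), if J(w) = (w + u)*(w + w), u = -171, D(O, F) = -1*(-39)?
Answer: 17564367951/2494 ≈ 7.0426e+6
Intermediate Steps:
D(O, F) = 39
J(w) = 2*w*(-171 + w) (J(w) = (w - 171)*(w + w) = (-171 + w)*(2*w) = 2*w*(-171 + w))
(J(-150) + 49971)*((13745 + 9070)/(-3372 + 5866) + D(-214, 202)) = (2*(-150)*(-171 - 150) + 49971)*((13745 + 9070)/(-3372 + 5866) + 39) = (2*(-150)*(-321) + 49971)*(22815/2494 + 39) = (96300 + 49971)*(22815*(1/2494) + 39) = 146271*(22815/2494 + 39) = 146271*(120081/2494) = 17564367951/2494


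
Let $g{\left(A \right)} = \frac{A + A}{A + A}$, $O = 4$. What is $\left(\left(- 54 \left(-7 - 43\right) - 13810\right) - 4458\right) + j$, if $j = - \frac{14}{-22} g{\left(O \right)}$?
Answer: $- \frac{171241}{11} \approx -15567.0$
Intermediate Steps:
$g{\left(A \right)} = 1$ ($g{\left(A \right)} = \frac{2 A}{2 A} = 2 A \frac{1}{2 A} = 1$)
$j = \frac{7}{11}$ ($j = - \frac{14}{-22} \cdot 1 = \left(-14\right) \left(- \frac{1}{22}\right) 1 = \frac{7}{11} \cdot 1 = \frac{7}{11} \approx 0.63636$)
$\left(\left(- 54 \left(-7 - 43\right) - 13810\right) - 4458\right) + j = \left(\left(- 54 \left(-7 - 43\right) - 13810\right) - 4458\right) + \frac{7}{11} = \left(\left(\left(-54\right) \left(-50\right) - 13810\right) - 4458\right) + \frac{7}{11} = \left(\left(2700 - 13810\right) - 4458\right) + \frac{7}{11} = \left(-11110 - 4458\right) + \frac{7}{11} = -15568 + \frac{7}{11} = - \frac{171241}{11}$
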